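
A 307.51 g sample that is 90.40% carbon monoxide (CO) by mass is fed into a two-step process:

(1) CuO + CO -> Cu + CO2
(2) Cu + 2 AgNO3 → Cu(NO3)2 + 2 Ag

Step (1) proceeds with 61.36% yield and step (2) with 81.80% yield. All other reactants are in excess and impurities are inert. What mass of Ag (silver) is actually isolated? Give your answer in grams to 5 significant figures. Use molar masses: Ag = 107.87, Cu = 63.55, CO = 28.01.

1074.7 g

Pure CO = 307.51 × 0.9040 = 277.989 g.
n(CO) = 277.989 / 28.01 = 9.92464 mol.
Step 1 (CO:Cu = 1:1): theoretical n(Cu) = 9.92464 mol; at 61.36% yield, n(Cu) = 6.08976 mol.
Step 2 (Cu:Ag = 1:2): theoretical n(Ag) = 12.1795 mol, so theoretical mass = 12.1795 × 107.87 = 1313.80 g.
At 81.80% yield, actual mass of Ag = 1313.80 × 0.8180 = 1074.69 g.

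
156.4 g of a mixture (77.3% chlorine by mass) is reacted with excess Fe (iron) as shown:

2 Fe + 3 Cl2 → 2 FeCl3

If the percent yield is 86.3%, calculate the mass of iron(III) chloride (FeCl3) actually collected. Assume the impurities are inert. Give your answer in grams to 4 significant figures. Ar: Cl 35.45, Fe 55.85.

159.1 g

Pure Cl2 available = 156.4 g × 0.773 = 120.90 g.
M(Cl2) = 2(35.45) = 70.90 g/mol.
M(FeCl3) = 55.85 + 3(35.45) = 162.20 g/mol.
n(Cl2) = 120.90 g / 70.90 g/mol = 1.7052 mol.
From the equation the Cl2:FeCl3 mole ratio is 3:2, so n(FeCl3) = 1.7052 × 2/3 = 1.1368 mol.
Mass of FeCl3 = 1.1368 mol × 162.20 g/mol = 184.39 g.
Actual mass collected = 184.39 g × 0.863 = 159.13 g.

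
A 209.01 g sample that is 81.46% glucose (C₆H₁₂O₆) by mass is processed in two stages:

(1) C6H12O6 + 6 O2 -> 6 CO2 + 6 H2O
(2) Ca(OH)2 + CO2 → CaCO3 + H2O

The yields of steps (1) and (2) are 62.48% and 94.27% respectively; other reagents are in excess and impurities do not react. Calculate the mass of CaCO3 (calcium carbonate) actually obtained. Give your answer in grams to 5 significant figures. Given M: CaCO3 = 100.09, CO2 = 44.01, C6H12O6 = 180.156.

Pure C6H12O6 = 209.01 × 0.8146 = 170.260 g.
n(C6H12O6) = 170.260 / 180.156 = 0.945067 mol.
Step 1 (C6H12O6:CO2 = 1:6): theoretical n(CO2) = 5.67040 mol; at 62.48% yield, n(CO2) = 3.54287 mol.
Step 2 (CO2:CaCO3 = 1:1): theoretical n(CaCO3) = 3.54287 mol, so theoretical mass = 3.54287 × 100.09 = 354.606 g.
At 94.27% yield, actual mass of CaCO3 = 354.606 × 0.9427 = 334.287 g.

334.29 g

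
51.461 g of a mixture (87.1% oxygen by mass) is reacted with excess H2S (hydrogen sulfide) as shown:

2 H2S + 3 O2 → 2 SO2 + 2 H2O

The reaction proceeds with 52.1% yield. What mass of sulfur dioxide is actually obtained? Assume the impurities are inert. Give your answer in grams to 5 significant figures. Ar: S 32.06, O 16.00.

31.166 g

Pure O2 available = 51.461 g × 0.871 = 44.8225 g.
M(O2) = 2(16.00) = 32.00 g/mol.
M(SO2) = 32.06 + 2(16.00) = 64.06 g/mol.
n(O2) = 44.8225 g / 32.00 g/mol = 1.40070 mol.
From the equation the O2:SO2 mole ratio is 3:2, so n(SO2) = 1.40070 × 2/3 = 0.933803 mol.
Mass of SO2 = 0.933803 mol × 64.06 g/mol = 59.8194 g.
Actual mass collected = 59.8194 g × 0.521 = 31.1659 g.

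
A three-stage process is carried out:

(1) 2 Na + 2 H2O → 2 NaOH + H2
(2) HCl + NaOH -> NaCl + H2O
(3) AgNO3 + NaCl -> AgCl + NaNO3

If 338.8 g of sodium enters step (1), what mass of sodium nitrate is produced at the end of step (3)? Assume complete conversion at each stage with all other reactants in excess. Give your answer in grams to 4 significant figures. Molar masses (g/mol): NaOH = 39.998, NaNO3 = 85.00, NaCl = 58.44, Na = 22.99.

n(Na) = 338.8 / 22.99 = 14.737 mol.
Reaction (1): Na→NaOH ratio 2:2 ⇒ n(NaOH) = 14.737 mol.
Reaction (2): NaOH→NaCl ratio 1:1 ⇒ n(NaCl) = 14.737 mol.
Reaction (3): NaCl→NaNO3 ratio 1:1 ⇒ n(NaNO3) = 14.737 mol.
Mass of NaNO3 = 14.737 × 85.00 = 1252.6 g.

1253 g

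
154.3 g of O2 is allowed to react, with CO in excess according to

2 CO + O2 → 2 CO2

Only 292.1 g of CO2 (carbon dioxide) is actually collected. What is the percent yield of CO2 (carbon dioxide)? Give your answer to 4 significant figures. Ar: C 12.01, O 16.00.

M(O2) = 2(16.00) = 32.00 g/mol.
M(CO2) = 12.01 + 2(16.00) = 44.01 g/mol.
n(O2) = 154.30 g / 32.00 g/mol = 4.8219 mol.
From the equation the O2:CO2 mole ratio is 1:2, so n(CO2) = 4.8219 × 2/1 = 9.6438 mol.
Mass of CO2 = 9.6438 mol × 44.01 g/mol = 424.42 g.
This is the theoretical yield. Percent yield = 292.1 g / 424.42 g × 100% = 68.823%.

68.82 %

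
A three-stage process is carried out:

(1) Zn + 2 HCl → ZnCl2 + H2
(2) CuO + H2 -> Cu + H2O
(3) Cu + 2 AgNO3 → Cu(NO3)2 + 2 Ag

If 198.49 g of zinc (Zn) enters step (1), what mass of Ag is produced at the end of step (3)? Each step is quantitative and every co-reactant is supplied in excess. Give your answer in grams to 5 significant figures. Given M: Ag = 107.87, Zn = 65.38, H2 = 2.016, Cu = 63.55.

n(Zn) = 198.49 / 65.38 = 3.03594 mol.
Reaction (1): Zn→H2 ratio 1:1 ⇒ n(H2) = 3.03594 mol.
Reaction (2): H2→Cu ratio 1:1 ⇒ n(Cu) = 3.03594 mol.
Reaction (3): Cu→Ag ratio 1:2 ⇒ n(Ag) = 6.07189 mol.
Mass of Ag = 6.07189 × 107.87 = 654.974 g.

654.97 g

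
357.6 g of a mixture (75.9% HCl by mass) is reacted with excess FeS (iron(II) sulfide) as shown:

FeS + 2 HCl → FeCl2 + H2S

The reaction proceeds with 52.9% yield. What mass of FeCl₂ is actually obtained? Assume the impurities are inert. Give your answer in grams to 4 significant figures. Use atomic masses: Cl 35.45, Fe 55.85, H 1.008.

249.6 g

Pure HCl available = 357.6 g × 0.759 = 271.42 g.
M(HCl) = 1.008 + 35.45 = 36.458 g/mol.
M(FeCl2) = 55.85 + 2(35.45) = 126.75 g/mol.
n(HCl) = 271.42 g / 36.458 g/mol = 7.4447 mol.
From the equation the HCl:FeCl2 mole ratio is 2:1, so n(FeCl2) = 7.4447 × 1/2 = 3.7223 mol.
Mass of FeCl2 = 3.7223 mol × 126.75 g/mol = 471.81 g.
Actual mass collected = 471.81 g × 0.529 = 249.59 g.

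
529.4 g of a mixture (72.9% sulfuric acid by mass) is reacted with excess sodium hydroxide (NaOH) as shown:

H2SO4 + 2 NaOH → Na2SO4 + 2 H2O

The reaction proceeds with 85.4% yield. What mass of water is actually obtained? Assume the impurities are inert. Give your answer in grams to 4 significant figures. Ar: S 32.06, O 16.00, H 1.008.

121.1 g

Pure H2SO4 available = 529.4 g × 0.729 = 385.93 g.
M(H2SO4) = 2(1.008) + 32.06 + 4(16.00) = 98.076 g/mol.
M(H2O) = 2(1.008) + 16.00 = 18.016 g/mol.
n(H2SO4) = 385.93 g / 98.076 g/mol = 3.9350 mol.
From the equation the H2SO4:H2O mole ratio is 1:2, so n(H2O) = 3.9350 × 2/1 = 7.8701 mol.
Mass of H2O = 7.8701 mol × 18.016 g/mol = 141.79 g.
Actual mass collected = 141.79 g × 0.854 = 121.09 g.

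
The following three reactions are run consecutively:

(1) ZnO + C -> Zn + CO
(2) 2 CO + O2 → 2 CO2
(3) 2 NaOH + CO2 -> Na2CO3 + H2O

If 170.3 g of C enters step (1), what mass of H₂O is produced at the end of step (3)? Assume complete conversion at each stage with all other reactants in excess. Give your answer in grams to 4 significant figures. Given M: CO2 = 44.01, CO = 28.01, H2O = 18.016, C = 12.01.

255.5 g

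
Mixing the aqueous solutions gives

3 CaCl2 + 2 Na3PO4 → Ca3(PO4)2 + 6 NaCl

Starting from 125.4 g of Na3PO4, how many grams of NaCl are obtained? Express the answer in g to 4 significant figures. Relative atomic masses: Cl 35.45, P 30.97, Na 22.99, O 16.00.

M(Na3PO4) = 3(22.99) + 30.97 + 4(16.00) = 163.94 g/mol.
M(NaCl) = 22.99 + 35.45 = 58.44 g/mol.
n(Na3PO4) = 125.40 g / 163.94 g/mol = 0.76491 mol.
From the equation the Na3PO4:NaCl mole ratio is 2:6, so n(NaCl) = 0.76491 × 6/2 = 2.2947 mol.
Mass of NaCl = 2.2947 mol × 58.44 g/mol = 134.10 g.

134.1 g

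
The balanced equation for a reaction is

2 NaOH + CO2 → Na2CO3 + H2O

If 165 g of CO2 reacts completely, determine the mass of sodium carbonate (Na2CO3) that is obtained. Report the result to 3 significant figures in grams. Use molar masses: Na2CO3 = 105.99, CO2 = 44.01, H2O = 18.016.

397 g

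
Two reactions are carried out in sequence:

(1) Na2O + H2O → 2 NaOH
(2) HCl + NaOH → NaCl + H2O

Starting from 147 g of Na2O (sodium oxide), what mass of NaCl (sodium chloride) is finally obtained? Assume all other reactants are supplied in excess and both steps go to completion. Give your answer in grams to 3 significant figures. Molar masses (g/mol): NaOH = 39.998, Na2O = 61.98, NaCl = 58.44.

277 g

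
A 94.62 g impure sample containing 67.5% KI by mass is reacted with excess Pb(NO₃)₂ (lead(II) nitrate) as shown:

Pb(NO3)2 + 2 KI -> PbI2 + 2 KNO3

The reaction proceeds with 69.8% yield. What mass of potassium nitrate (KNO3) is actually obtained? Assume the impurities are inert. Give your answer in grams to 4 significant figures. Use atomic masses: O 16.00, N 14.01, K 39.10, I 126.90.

27.15 g

Pure KI available = 94.62 g × 0.675 = 63.869 g.
M(KI) = 39.10 + 126.90 = 166.00 g/mol.
M(KNO3) = 39.10 + 14.01 + 3(16.00) = 101.11 g/mol.
n(KI) = 63.869 g / 166.00 g/mol = 0.38475 mol.
From the equation the KI:KNO3 mole ratio is 2:2, so n(KNO3) = 0.38475 × 2/2 = 0.38475 mol.
Mass of KNO3 = 0.38475 mol × 101.11 g/mol = 38.902 g.
Actual mass collected = 38.902 g × 0.698 = 27.154 g.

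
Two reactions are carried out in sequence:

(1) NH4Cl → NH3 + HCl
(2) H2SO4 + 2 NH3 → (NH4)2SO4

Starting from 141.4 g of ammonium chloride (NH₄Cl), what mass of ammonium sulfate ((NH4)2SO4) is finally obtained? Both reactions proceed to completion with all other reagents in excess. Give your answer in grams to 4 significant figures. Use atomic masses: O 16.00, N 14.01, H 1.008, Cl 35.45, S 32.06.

M(NH4Cl) = 14.01 + 4(1.008) + 35.45 = 53.492 g/mol.
M((NH4)2SO4) = 2(14.01) + 8(1.008) + 32.06 + 4(16.00) = 132.144 g/mol.
n(NH4Cl) = 141.40 / 53.492 = 2.6434 mol.
Step 1 gives a 1:1 ratio of NH4Cl to NH3, so n(NH3) = 2.6434 mol.
In step 2 the NH3:(NH4)2SO4 ratio is 2:1, so n((NH4)2SO4) = 1.3217 mol.
Mass of (NH4)2SO4 = 1.3217 × 132.144 = 174.65 g.

174.7 g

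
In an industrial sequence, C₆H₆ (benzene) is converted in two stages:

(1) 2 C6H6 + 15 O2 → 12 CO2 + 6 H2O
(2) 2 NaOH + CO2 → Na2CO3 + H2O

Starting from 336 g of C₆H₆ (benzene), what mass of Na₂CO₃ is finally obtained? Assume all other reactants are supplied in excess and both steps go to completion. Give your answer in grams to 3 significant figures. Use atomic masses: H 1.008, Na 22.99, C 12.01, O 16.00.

2740 g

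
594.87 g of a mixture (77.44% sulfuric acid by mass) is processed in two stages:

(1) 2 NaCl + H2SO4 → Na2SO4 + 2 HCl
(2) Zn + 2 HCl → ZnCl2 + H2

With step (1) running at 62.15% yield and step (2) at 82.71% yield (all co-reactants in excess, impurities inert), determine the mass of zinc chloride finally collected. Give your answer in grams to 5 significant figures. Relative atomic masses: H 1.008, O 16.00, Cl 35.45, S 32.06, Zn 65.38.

329.05 g

Pure H2SO4 = 594.87 × 0.7744 = 460.667 g.
M(H2SO4) = 2(1.008) + 32.06 + 4(16.00) = 98.076 g/mol.
M(ZnCl2) = 65.38 + 2(35.45) = 136.28 g/mol.
n(H2SO4) = 460.667 / 98.076 = 4.69704 mol.
Step 1 (H2SO4:HCl = 1:2): theoretical n(HCl) = 9.39409 mol; at 62.15% yield, n(HCl) = 5.83843 mol.
Step 2 (HCl:ZnCl2 = 2:1): theoretical n(ZnCl2) = 2.91921 mol, so theoretical mass = 2.91921 × 136.28 = 397.830 g.
At 82.71% yield, actual mass of ZnCl2 = 397.830 × 0.8271 = 329.045 g.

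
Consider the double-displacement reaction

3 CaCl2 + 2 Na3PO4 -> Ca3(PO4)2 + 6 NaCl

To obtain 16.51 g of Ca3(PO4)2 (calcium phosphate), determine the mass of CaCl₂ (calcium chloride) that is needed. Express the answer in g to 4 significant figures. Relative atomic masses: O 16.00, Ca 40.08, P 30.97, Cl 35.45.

17.72 g

M(Ca3(PO4)2) = 3(40.08) + 2(30.97) + 8(16.00) = 310.18 g/mol.
M(CaCl2) = 40.08 + 2(35.45) = 110.98 g/mol.
n(Ca3(PO4)2) = 16.510 g / 310.18 g/mol = 0.053227 mol.
From the equation the Ca3(PO4)2:CaCl2 mole ratio is 1:3, so n(CaCl2) = 0.053227 × 3/1 = 0.15968 mol.
Mass of CaCl2 = 0.15968 mol × 110.98 g/mol = 17.721 g.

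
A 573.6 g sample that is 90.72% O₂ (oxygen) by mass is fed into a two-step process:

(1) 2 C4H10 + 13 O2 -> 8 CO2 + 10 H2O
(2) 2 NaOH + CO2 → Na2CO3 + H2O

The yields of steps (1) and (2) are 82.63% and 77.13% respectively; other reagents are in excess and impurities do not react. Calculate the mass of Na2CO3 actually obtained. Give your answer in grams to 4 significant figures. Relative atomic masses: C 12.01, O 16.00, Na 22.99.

676.0 g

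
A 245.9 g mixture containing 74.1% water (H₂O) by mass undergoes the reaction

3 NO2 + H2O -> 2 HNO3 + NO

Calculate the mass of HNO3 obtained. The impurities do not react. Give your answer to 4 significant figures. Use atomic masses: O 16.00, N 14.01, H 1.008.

1275 g

Mass of pure H2O = 245.9 g × 0.741 = 182.21 g.
M(H2O) = 2(1.008) + 16.00 = 18.016 g/mol.
M(HNO3) = 1.008 + 14.01 + 3(16.00) = 63.018 g/mol.
n(H2O) = 182.21 g / 18.016 g/mol = 10.114 mol.
From the equation the H2O:HNO3 mole ratio is 1:2, so n(HNO3) = 10.114 × 2/1 = 20.228 mol.
Mass of HNO3 = 20.228 mol × 63.018 g/mol = 1274.7 g.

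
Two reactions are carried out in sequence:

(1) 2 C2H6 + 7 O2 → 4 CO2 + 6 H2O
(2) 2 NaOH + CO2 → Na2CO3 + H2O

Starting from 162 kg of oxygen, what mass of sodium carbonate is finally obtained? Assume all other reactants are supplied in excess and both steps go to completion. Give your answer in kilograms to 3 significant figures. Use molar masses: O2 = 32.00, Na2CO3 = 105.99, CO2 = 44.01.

162 kg = 162000 g.
n(O2) = 162000 / 32.00 = 5062 mol.
Step 1 gives a 7:4 ratio of O2 to CO2, so n(CO2) = 2893 mol.
In step 2 the CO2:Na2CO3 ratio is 1:1, so n(Na2CO3) = 2893 mol.
Mass of Na2CO3 = 2893 × 105.99 = 306600 g = 307 kg.

307 kg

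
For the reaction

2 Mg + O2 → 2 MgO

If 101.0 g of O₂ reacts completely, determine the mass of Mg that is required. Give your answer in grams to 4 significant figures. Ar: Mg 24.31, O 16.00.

153.5 g

M(O2) = 2(16.00) = 32.00 g/mol.
M(Mg) = 24.31 g/mol.
n(O2) = 101.00 g / 32.00 g/mol = 3.1562 mol.
From the equation the O2:Mg mole ratio is 1:2, so n(Mg) = 3.1562 × 2/1 = 6.3125 mol.
Mass of Mg = 6.3125 mol × 24.31 g/mol = 153.46 g.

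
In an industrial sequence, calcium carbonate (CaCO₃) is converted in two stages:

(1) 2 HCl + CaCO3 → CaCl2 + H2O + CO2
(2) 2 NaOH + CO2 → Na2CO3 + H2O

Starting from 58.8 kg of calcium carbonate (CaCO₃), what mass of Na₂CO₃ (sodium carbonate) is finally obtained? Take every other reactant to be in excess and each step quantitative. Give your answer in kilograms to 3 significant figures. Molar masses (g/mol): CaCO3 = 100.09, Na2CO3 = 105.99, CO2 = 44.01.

58.8 kg = 58800 g.
n(CaCO3) = 58800 / 100.09 = 587.5 mol.
Step 1 gives a 1:1 ratio of CaCO3 to CO2, so n(CO2) = 587.5 mol.
In step 2 the CO2:Na2CO3 ratio is 1:1, so n(Na2CO3) = 587.5 mol.
Mass of Na2CO3 = 587.5 × 105.99 = 62270 g = 62.3 kg.

62.3 kg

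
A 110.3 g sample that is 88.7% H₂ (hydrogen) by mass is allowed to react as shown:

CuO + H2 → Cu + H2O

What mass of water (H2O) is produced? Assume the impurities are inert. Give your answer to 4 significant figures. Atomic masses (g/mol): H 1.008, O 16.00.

874.3 g

Mass of pure H2 = 110.3 g × 0.887 = 97.836 g.
M(H2) = 2(1.008) = 2.016 g/mol.
M(H2O) = 2(1.008) + 16.00 = 18.016 g/mol.
n(H2) = 97.836 g / 2.016 g/mol = 48.530 mol.
From the equation the H2:H2O mole ratio is 1:1, so n(H2O) = 48.530 × 1/1 = 48.530 mol.
Mass of H2O = 48.530 mol × 18.016 g/mol = 874.31 g.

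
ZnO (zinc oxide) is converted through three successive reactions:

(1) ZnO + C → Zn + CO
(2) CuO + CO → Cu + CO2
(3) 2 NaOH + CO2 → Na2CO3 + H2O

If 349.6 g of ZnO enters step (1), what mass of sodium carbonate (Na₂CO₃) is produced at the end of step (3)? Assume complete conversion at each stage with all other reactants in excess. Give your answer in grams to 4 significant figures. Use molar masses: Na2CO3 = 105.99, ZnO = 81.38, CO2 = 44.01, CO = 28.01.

455.3 g

n(ZnO) = 349.6 / 81.38 = 4.2959 mol.
Reaction (1): ZnO→CO ratio 1:1 ⇒ n(CO) = 4.2959 mol.
Reaction (2): CO→CO2 ratio 1:1 ⇒ n(CO2) = 4.2959 mol.
Reaction (3): CO2→Na2CO3 ratio 1:1 ⇒ n(Na2CO3) = 4.2959 mol.
Mass of Na2CO3 = 4.2959 × 105.99 = 455.32 g.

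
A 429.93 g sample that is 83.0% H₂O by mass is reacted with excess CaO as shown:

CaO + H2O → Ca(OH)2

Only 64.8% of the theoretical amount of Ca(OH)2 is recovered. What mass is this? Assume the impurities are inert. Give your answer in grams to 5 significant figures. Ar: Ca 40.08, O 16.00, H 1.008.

951.01 g

Pure H2O available = 429.93 g × 0.830 = 356.842 g.
M(H2O) = 2(1.008) + 16.00 = 18.016 g/mol.
M(Ca(OH)2) = 40.08 + 2(16.00) + 2(1.008) = 74.096 g/mol.
n(H2O) = 356.842 g / 18.016 g/mol = 19.8069 mol.
From the equation the H2O:Ca(OH)2 mole ratio is 1:1, so n(Ca(OH)2) = 19.8069 × 1/1 = 19.8069 mol.
Mass of Ca(OH)2 = 19.8069 mol × 74.096 g/mol = 1467.62 g.
Actual mass collected = 1467.62 g × 0.648 = 951.015 g.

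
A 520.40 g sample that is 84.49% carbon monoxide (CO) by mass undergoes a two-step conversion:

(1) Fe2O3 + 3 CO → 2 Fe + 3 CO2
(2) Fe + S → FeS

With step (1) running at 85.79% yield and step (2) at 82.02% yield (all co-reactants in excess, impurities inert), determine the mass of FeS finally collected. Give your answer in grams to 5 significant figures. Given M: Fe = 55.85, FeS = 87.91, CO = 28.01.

647.34 g

Pure CO = 520.40 × 0.8449 = 439.686 g.
n(CO) = 439.686 / 28.01 = 15.6975 mol.
Step 1 (CO:Fe = 3:2): theoretical n(Fe) = 10.4650 mol; at 85.79% yield, n(Fe) = 8.97790 mol.
Step 2 (Fe:FeS = 1:1): theoretical n(FeS) = 8.97790 mol, so theoretical mass = 8.97790 × 87.91 = 789.247 g.
At 82.02% yield, actual mass of FeS = 789.247 × 0.8202 = 647.341 g.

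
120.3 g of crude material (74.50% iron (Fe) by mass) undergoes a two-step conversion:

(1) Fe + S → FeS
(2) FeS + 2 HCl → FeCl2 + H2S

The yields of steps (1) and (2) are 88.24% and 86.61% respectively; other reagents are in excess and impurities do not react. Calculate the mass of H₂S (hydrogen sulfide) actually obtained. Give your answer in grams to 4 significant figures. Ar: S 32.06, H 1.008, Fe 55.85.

Pure Fe = 120.3 × 0.7450 = 89.624 g.
M(Fe) = 55.85 g/mol.
M(H2S) = 2(1.008) + 32.06 = 34.076 g/mol.
n(Fe) = 89.624 / 55.85 = 1.6047 mol.
Step 1 (Fe:FeS = 1:1): theoretical n(FeS) = 1.6047 mol; at 88.24% yield, n(FeS) = 1.4160 mol.
Step 2 (FeS:H2S = 1:1): theoretical n(H2S) = 1.4160 mol, so theoretical mass = 1.4160 × 34.076 = 48.252 g.
At 86.61% yield, actual mass of H2S = 48.252 × 0.8661 = 41.791 g.

41.79 g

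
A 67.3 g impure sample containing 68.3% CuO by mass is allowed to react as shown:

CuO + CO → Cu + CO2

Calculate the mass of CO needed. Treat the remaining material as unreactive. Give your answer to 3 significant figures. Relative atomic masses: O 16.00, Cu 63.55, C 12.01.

Mass of pure CuO = 67.3 g × 0.683 = 45.97 g.
M(CuO) = 63.55 + 16.00 = 79.55 g/mol.
M(CO) = 12.01 + 16.00 = 28.01 g/mol.
n(CuO) = 45.97 g / 79.55 g/mol = 0.5778 mol.
From the equation the CuO:CO mole ratio is 1:1, so n(CO) = 0.5778 × 1/1 = 0.5778 mol.
Mass of CO = 0.5778 mol × 28.01 g/mol = 16.18 g.

16.2 g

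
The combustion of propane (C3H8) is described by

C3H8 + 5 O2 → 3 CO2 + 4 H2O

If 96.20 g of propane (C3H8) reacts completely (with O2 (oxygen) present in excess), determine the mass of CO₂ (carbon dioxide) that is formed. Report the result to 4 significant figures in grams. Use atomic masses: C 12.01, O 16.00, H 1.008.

288.1 g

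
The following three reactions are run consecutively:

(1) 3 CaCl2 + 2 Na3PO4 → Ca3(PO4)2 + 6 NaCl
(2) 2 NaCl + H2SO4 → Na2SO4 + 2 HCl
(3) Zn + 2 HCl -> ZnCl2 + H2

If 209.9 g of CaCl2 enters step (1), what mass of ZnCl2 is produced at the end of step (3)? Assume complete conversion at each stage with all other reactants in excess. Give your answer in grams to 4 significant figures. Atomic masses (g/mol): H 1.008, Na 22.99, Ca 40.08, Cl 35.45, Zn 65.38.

M(CaCl2) = 40.08 + 2(35.45) = 110.98 g/mol.
M(ZnCl2) = 65.38 + 2(35.45) = 136.28 g/mol.
n(CaCl2) = 209.9 / 110.98 = 1.8913 mol.
Reaction (1): CaCl2→NaCl ratio 3:6 ⇒ n(NaCl) = 3.7827 mol.
Reaction (2): NaCl→HCl ratio 2:2 ⇒ n(HCl) = 3.7827 mol.
Reaction (3): HCl→ZnCl2 ratio 2:1 ⇒ n(ZnCl2) = 1.8913 mol.
Mass of ZnCl2 = 1.8913 × 136.28 = 257.75 g.

257.8 g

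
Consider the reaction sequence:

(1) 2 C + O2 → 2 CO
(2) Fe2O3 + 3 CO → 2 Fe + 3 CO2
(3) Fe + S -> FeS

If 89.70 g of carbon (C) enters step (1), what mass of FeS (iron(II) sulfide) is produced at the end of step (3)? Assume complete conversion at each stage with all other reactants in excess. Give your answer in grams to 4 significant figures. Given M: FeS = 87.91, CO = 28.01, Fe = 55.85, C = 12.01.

437.7 g

n(C) = 89.70 / 12.01 = 7.4688 mol.
Reaction (1): C→CO ratio 2:2 ⇒ n(CO) = 7.4688 mol.
Reaction (2): CO→Fe ratio 3:2 ⇒ n(Fe) = 4.9792 mol.
Reaction (3): Fe→FeS ratio 1:1 ⇒ n(FeS) = 4.9792 mol.
Mass of FeS = 4.9792 × 87.91 = 437.72 g.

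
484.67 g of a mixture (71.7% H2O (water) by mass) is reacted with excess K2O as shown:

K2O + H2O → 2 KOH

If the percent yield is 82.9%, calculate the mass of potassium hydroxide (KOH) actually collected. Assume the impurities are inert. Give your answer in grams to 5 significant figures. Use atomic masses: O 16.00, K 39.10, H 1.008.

1794.4 g

Pure H2O available = 484.67 g × 0.717 = 347.508 g.
M(H2O) = 2(1.008) + 16.00 = 18.016 g/mol.
M(KOH) = 39.10 + 16.00 + 1.008 = 56.108 g/mol.
n(H2O) = 347.508 g / 18.016 g/mol = 19.2889 mol.
From the equation the H2O:KOH mole ratio is 1:2, so n(KOH) = 19.2889 × 2/1 = 38.5778 mol.
Mass of KOH = 38.5778 mol × 56.108 g/mol = 2164.52 g.
Actual mass collected = 2164.52 g × 0.829 = 1794.39 g.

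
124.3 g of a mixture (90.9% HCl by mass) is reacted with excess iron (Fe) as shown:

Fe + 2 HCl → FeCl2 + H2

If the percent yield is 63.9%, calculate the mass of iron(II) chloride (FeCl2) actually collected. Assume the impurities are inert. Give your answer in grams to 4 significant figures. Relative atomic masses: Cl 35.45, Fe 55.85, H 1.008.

125.5 g

Pure HCl available = 124.3 g × 0.909 = 112.99 g.
M(HCl) = 1.008 + 35.45 = 36.458 g/mol.
M(FeCl2) = 55.85 + 2(35.45) = 126.75 g/mol.
n(HCl) = 112.99 g / 36.458 g/mol = 3.0991 mol.
From the equation the HCl:FeCl2 mole ratio is 2:1, so n(FeCl2) = 3.0991 × 1/2 = 1.5496 mol.
Mass of FeCl2 = 1.5496 mol × 126.75 g/mol = 196.41 g.
Actual mass collected = 196.41 g × 0.639 = 125.50 g.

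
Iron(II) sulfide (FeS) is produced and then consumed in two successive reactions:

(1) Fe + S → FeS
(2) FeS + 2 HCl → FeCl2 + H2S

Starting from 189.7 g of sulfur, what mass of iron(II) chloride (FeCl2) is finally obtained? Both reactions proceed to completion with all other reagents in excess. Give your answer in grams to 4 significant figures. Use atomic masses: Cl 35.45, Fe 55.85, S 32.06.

750.0 g

M(S) = 32.06 g/mol.
M(FeCl2) = 55.85 + 2(35.45) = 126.75 g/mol.
n(S) = 189.70 / 32.06 = 5.9170 mol.
Step 1 gives a 1:1 ratio of S to FeS, so n(FeS) = 5.9170 mol.
In step 2 the FeS:FeCl2 ratio is 1:1, so n(FeCl2) = 5.9170 mol.
Mass of FeCl2 = 5.9170 × 126.75 = 749.98 g.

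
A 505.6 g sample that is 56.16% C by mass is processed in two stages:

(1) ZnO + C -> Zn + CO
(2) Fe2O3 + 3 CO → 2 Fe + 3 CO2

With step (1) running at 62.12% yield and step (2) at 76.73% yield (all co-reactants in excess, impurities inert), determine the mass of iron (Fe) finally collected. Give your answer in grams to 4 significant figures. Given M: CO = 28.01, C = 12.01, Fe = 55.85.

Pure C = 505.6 × 0.5616 = 283.94 g.
n(C) = 283.94 / 12.01 = 23.642 mol.
Step 1 (C:CO = 1:1): theoretical n(CO) = 23.642 mol; at 62.12% yield, n(CO) = 14.687 mol.
Step 2 (CO:Fe = 3:2): theoretical n(Fe) = 9.7911 mol, so theoretical mass = 9.7911 × 55.85 = 546.83 g.
At 76.73% yield, actual mass of Fe = 546.83 × 0.7673 = 419.58 g.

419.6 g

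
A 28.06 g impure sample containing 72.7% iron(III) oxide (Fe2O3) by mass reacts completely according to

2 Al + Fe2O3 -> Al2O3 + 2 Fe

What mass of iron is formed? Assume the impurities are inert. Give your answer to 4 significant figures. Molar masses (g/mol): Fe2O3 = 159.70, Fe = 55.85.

Mass of pure Fe2O3 = 28.06 g × 0.727 = 20.400 g.
n(Fe2O3) = 20.400 g / 159.70 g/mol = 0.12774 mol.
From the equation the Fe2O3:Fe mole ratio is 1:2, so n(Fe) = 0.12774 × 2/1 = 0.25547 mol.
Mass of Fe = 0.25547 mol × 55.85 g/mol = 14.268 g.

14.27 g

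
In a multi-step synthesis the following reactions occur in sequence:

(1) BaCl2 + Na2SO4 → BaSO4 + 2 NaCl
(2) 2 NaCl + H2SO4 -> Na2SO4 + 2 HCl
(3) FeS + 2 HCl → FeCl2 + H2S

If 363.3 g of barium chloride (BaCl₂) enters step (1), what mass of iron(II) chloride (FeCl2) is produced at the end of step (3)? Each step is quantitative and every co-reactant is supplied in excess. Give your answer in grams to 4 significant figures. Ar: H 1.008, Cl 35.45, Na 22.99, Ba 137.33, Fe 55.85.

221.1 g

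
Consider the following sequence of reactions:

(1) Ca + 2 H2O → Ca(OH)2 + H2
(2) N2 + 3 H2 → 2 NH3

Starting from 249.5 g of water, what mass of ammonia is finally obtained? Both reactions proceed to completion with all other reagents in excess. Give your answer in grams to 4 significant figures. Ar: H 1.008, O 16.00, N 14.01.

78.63 g

M(H2O) = 2(1.008) + 16.00 = 18.016 g/mol.
M(NH3) = 14.01 + 3(1.008) = 17.034 g/mol.
n(H2O) = 249.50 / 18.016 = 13.849 mol.
Step 1 gives a 2:1 ratio of H2O to H2, so n(H2) = 6.9244 mol.
In step 2 the H2:NH3 ratio is 3:2, so n(NH3) = 4.6163 mol.
Mass of NH3 = 4.6163 × 17.034 = 78.633 g.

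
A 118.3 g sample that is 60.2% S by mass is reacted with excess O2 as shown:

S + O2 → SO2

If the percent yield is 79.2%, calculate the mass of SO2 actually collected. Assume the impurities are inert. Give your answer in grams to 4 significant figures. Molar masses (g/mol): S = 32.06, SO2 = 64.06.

112.7 g

Pure S available = 118.3 g × 0.602 = 71.217 g.
n(S) = 71.217 g / 32.06 g/mol = 2.2214 mol.
From the equation the S:SO2 mole ratio is 1:1, so n(SO2) = 2.2214 × 1/1 = 2.2214 mol.
Mass of SO2 = 2.2214 mol × 64.06 g/mol = 142.30 g.
Actual mass collected = 142.30 g × 0.792 = 112.70 g.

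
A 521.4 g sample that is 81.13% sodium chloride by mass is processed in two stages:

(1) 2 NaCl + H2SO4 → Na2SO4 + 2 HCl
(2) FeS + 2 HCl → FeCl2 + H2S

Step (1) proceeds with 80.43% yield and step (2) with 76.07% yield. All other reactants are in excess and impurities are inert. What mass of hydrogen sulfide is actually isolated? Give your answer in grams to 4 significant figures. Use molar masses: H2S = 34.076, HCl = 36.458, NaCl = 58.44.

Pure NaCl = 521.4 × 0.8113 = 423.01 g.
n(NaCl) = 423.01 / 58.44 = 7.2384 mol.
Step 1 (NaCl:HCl = 2:2): theoretical n(HCl) = 7.2384 mol; at 80.43% yield, n(HCl) = 5.8218 mol.
Step 2 (HCl:H2S = 2:1): theoretical n(H2S) = 2.9109 mol, so theoretical mass = 2.9109 × 34.076 = 99.193 g.
At 76.07% yield, actual mass of H2S = 99.193 × 0.7607 = 75.456 g.

75.46 g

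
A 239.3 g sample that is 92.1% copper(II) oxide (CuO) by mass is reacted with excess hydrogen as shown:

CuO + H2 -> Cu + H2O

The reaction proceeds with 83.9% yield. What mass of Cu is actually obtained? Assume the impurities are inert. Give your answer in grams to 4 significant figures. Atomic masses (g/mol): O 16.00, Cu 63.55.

Pure CuO available = 239.3 g × 0.921 = 220.40 g.
M(CuO) = 63.55 + 16.00 = 79.55 g/mol.
M(Cu) = 63.55 g/mol.
n(CuO) = 220.40 g / 79.55 g/mol = 2.7705 mol.
From the equation the CuO:Cu mole ratio is 1:1, so n(Cu) = 2.7705 × 1/1 = 2.7705 mol.
Mass of Cu = 2.7705 mol × 63.55 g/mol = 176.07 g.
Actual mass collected = 176.07 g × 0.839 = 147.72 g.

147.7 g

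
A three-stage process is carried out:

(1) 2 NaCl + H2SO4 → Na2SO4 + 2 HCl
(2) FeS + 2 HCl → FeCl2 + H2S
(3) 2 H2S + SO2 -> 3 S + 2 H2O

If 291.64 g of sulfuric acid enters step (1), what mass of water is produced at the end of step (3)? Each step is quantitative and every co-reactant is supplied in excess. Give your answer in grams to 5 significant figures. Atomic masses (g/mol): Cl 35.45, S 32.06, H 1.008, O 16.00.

53.573 g

M(H2SO4) = 2(1.008) + 32.06 + 4(16.00) = 98.076 g/mol.
M(H2O) = 2(1.008) + 16.00 = 18.016 g/mol.
n(H2SO4) = 291.64 / 98.076 = 2.97361 mol.
Reaction (1): H2SO4→HCl ratio 1:2 ⇒ n(HCl) = 5.94722 mol.
Reaction (2): HCl→H2S ratio 2:1 ⇒ n(H2S) = 2.97361 mol.
Reaction (3): H2S→H2O ratio 2:2 ⇒ n(H2O) = 2.97361 mol.
Mass of H2O = 2.97361 × 18.016 = 53.5726 g.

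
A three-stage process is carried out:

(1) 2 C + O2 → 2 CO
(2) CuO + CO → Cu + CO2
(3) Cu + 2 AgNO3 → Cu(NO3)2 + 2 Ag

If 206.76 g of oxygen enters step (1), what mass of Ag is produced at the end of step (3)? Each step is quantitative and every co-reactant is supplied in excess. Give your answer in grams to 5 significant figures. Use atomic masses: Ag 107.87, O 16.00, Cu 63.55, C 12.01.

M(O2) = 2(16.00) = 32.00 g/mol.
M(Ag) = 107.87 g/mol.
n(O2) = 206.76 / 32.00 = 6.46125 mol.
Reaction (1): O2→CO ratio 1:2 ⇒ n(CO) = 12.9225 mol.
Reaction (2): CO→Cu ratio 1:1 ⇒ n(Cu) = 12.9225 mol.
Reaction (3): Cu→Ag ratio 1:2 ⇒ n(Ag) = 25.8450 mol.
Mass of Ag = 25.8450 × 107.87 = 2787.90 g.

2787.9 g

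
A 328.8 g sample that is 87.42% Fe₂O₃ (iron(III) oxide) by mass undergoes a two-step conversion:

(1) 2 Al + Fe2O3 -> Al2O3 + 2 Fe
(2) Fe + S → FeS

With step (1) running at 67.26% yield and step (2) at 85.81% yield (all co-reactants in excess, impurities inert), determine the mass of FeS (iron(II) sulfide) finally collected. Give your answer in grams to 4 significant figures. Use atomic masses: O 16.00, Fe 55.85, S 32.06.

182.6 g

Pure Fe2O3 = 328.8 × 0.8742 = 287.44 g.
M(Fe2O3) = 2(55.85) + 3(16.00) = 159.70 g/mol.
M(FeS) = 55.85 + 32.06 = 87.91 g/mol.
n(Fe2O3) = 287.44 / 159.70 = 1.7999 mol.
Step 1 (Fe2O3:Fe = 1:2): theoretical n(Fe) = 3.5997 mol; at 67.26% yield, n(Fe) = 2.4212 mol.
Step 2 (Fe:FeS = 1:1): theoretical n(FeS) = 2.4212 mol, so theoretical mass = 2.4212 × 87.91 = 212.84 g.
At 85.81% yield, actual mass of FeS = 212.84 × 0.8581 = 182.64 g.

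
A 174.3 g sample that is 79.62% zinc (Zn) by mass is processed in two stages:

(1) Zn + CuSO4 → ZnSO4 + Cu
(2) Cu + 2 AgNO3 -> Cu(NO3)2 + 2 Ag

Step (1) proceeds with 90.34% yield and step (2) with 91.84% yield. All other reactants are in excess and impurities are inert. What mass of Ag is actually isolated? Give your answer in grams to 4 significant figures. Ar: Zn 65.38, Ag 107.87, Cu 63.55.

379.9 g

Pure Zn = 174.3 × 0.7962 = 138.78 g.
M(Zn) = 65.38 g/mol.
M(Ag) = 107.87 g/mol.
n(Zn) = 138.78 / 65.38 = 2.1226 mol.
Step 1 (Zn:Cu = 1:1): theoretical n(Cu) = 2.1226 mol; at 90.34% yield, n(Cu) = 1.9176 mol.
Step 2 (Cu:Ag = 1:2): theoretical n(Ag) = 3.8352 mol, so theoretical mass = 3.8352 × 107.87 = 413.70 g.
At 91.84% yield, actual mass of Ag = 413.70 × 0.9184 = 379.94 g.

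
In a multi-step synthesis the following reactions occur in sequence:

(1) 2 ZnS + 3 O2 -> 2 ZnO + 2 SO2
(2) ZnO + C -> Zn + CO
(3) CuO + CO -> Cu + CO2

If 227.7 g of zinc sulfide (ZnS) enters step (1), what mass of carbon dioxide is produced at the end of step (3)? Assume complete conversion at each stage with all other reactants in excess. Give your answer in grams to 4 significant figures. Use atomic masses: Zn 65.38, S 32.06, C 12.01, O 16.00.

102.8 g

M(ZnS) = 65.38 + 32.06 = 97.44 g/mol.
M(CO2) = 12.01 + 2(16.00) = 44.01 g/mol.
n(ZnS) = 227.7 / 97.44 = 2.3368 mol.
Reaction (1): ZnS→ZnO ratio 2:2 ⇒ n(ZnO) = 2.3368 mol.
Reaction (2): ZnO→CO ratio 1:1 ⇒ n(CO) = 2.3368 mol.
Reaction (3): CO→CO2 ratio 1:1 ⇒ n(CO2) = 2.3368 mol.
Mass of CO2 = 2.3368 × 44.01 = 102.84 g.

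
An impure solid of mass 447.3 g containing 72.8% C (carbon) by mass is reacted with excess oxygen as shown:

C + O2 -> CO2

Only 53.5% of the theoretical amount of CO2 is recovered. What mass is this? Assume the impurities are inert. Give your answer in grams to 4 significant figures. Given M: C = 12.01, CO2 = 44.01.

638.4 g

Pure C available = 447.3 g × 0.728 = 325.63 g.
n(C) = 325.63 g / 12.01 g/mol = 27.114 mol.
From the equation the C:CO2 mole ratio is 1:1, so n(CO2) = 27.114 × 1/1 = 27.114 mol.
Mass of CO2 = 27.114 mol × 44.01 g/mol = 1193.3 g.
Actual mass collected = 1193.3 g × 0.535 = 638.40 g.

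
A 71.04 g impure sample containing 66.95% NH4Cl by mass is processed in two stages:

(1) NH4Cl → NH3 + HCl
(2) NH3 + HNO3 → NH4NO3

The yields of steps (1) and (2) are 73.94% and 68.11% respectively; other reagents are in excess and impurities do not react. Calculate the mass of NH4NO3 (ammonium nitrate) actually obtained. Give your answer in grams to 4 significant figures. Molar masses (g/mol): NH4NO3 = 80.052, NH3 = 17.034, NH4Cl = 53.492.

35.84 g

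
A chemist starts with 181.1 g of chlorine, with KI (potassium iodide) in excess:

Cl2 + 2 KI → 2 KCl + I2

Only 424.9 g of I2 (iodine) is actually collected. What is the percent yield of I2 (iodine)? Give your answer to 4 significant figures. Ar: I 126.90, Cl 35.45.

65.54 %

M(Cl2) = 2(35.45) = 70.90 g/mol.
M(I2) = 2(126.90) = 253.80 g/mol.
n(Cl2) = 181.10 g / 70.90 g/mol = 2.5543 mol.
From the equation the Cl2:I2 mole ratio is 1:1, so n(I2) = 2.5543 × 1/1 = 2.5543 mol.
Mass of I2 = 2.5543 mol × 253.80 g/mol = 648.28 g.
This is the theoretical yield. Percent yield = 424.9 g / 648.28 g × 100% = 65.542%.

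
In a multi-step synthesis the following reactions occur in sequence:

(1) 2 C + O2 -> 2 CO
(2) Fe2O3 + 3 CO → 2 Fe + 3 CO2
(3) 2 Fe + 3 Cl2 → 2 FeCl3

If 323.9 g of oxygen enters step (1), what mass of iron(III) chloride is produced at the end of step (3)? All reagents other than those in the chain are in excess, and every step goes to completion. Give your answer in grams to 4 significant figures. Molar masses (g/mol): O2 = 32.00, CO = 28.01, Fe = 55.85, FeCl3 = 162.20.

2189 g

n(O2) = 323.9 / 32.00 = 10.122 mol.
Reaction (1): O2→CO ratio 1:2 ⇒ n(CO) = 20.244 mol.
Reaction (2): CO→Fe ratio 3:2 ⇒ n(Fe) = 13.496 mol.
Reaction (3): Fe→FeCl3 ratio 2:2 ⇒ n(FeCl3) = 13.496 mol.
Mass of FeCl3 = 13.496 × 162.20 = 2189.0 g.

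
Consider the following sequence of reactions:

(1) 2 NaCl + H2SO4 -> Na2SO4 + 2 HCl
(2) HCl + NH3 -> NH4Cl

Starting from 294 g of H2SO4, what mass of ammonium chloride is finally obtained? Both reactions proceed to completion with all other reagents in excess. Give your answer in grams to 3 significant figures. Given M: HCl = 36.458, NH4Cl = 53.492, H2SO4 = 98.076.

n(H2SO4) = 294.0 / 98.076 = 2.998 mol.
Step 1 gives a 1:2 ratio of H2SO4 to HCl, so n(HCl) = 5.995 mol.
In step 2 the HCl:NH4Cl ratio is 1:1, so n(NH4Cl) = 5.995 mol.
Mass of NH4Cl = 5.995 × 53.492 = 320.7 g.

321 g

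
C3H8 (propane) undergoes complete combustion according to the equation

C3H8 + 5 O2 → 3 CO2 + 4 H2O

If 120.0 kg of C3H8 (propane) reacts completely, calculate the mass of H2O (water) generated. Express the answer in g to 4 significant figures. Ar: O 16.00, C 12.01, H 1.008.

196100 g

M(C3H8) = 3(12.01) + 8(1.008) = 44.094 g/mol.
M(H2O) = 2(1.008) + 16.00 = 18.016 g/mol.
Convert: 120.0 kg = 120000 g.
n(C3H8) = 120000 g / 44.094 g/mol = 2721.5 mol.
From the equation the C3H8:H2O mole ratio is 1:4, so n(H2O) = 2721.5 × 4/1 = 10886 mol.
Mass of H2O = 10886 mol × 18.016 g/mol = 196120 g.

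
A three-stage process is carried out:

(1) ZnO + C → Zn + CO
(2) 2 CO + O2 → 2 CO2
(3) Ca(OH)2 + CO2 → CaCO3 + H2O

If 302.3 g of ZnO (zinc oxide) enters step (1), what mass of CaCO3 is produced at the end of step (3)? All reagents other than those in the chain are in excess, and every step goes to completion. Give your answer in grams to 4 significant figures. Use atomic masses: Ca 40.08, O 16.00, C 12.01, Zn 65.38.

M(ZnO) = 65.38 + 16.00 = 81.38 g/mol.
M(CaCO3) = 40.08 + 12.01 + 3(16.00) = 100.09 g/mol.
n(ZnO) = 302.3 / 81.38 = 3.7147 mol.
Reaction (1): ZnO→CO ratio 1:1 ⇒ n(CO) = 3.7147 mol.
Reaction (2): CO→CO2 ratio 2:2 ⇒ n(CO2) = 3.7147 mol.
Reaction (3): CO2→CaCO3 ratio 1:1 ⇒ n(CaCO3) = 3.7147 mol.
Mass of CaCO3 = 3.7147 × 100.09 = 371.80 g.

371.8 g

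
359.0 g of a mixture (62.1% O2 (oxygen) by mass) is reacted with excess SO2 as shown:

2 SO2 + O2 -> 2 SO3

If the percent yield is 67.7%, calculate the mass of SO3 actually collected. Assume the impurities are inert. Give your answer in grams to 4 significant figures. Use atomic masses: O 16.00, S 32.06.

755.2 g

Pure O2 available = 359.0 g × 0.621 = 222.94 g.
M(O2) = 2(16.00) = 32.00 g/mol.
M(SO3) = 32.06 + 3(16.00) = 80.06 g/mol.
n(O2) = 222.94 g / 32.00 g/mol = 6.9668 mol.
From the equation the O2:SO3 mole ratio is 1:2, so n(SO3) = 6.9668 × 2/1 = 13.934 mol.
Mass of SO3 = 13.934 mol × 80.06 g/mol = 1115.5 g.
Actual mass collected = 1115.5 g × 0.677 = 755.21 g.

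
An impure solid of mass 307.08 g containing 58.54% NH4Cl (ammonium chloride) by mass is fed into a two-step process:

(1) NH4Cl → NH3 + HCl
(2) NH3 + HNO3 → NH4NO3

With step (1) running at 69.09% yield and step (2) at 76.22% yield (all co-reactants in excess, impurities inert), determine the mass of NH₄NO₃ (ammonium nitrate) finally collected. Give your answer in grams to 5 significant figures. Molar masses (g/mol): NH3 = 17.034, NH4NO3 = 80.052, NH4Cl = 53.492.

Pure NH4Cl = 307.08 × 0.5854 = 179.765 g.
n(NH4Cl) = 179.765 / 53.492 = 3.36059 mol.
Step 1 (NH4Cl:NH3 = 1:1): theoretical n(NH3) = 3.36059 mol; at 69.09% yield, n(NH3) = 2.32183 mol.
Step 2 (NH3:NH4NO3 = 1:1): theoretical n(NH4NO3) = 2.32183 mol, so theoretical mass = 2.32183 × 80.052 = 185.867 g.
At 76.22% yield, actual mass of NH4NO3 = 185.867 × 0.7622 = 141.668 g.

141.67 g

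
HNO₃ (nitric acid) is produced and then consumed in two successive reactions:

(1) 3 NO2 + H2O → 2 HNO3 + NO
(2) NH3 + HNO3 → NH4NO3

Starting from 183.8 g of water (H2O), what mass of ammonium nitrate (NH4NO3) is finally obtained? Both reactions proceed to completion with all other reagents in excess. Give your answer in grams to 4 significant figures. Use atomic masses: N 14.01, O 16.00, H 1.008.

1633 g

M(H2O) = 2(1.008) + 16.00 = 18.016 g/mol.
M(NH4NO3) = 2(14.01) + 4(1.008) + 3(16.00) = 80.052 g/mol.
n(H2O) = 183.80 / 18.016 = 10.202 mol.
Step 1 gives a 1:2 ratio of H2O to HNO3, so n(HNO3) = 20.404 mol.
In step 2 the HNO3:NH4NO3 ratio is 1:1, so n(NH4NO3) = 20.404 mol.
Mass of NH4NO3 = 20.404 × 80.052 = 1633.4 g.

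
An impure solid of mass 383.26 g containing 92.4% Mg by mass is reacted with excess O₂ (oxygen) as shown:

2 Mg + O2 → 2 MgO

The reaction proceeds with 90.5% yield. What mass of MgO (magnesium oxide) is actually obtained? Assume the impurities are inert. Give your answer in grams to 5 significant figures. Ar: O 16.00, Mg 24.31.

531.42 g

Pure Mg available = 383.26 g × 0.924 = 354.132 g.
M(Mg) = 24.31 g/mol.
M(MgO) = 24.31 + 16.00 = 40.31 g/mol.
n(Mg) = 354.132 g / 24.31 g/mol = 14.5673 mol.
From the equation the Mg:MgO mole ratio is 2:2, so n(MgO) = 14.5673 × 2/2 = 14.5673 mol.
Mass of MgO = 14.5673 mol × 40.31 g/mol = 587.210 g.
Actual mass collected = 587.210 g × 0.905 = 531.425 g.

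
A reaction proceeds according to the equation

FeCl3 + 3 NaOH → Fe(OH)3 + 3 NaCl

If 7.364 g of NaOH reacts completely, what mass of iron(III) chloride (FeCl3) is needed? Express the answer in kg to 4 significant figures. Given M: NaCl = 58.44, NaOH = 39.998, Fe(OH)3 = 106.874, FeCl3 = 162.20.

n(NaOH) = 7.3640 g / 39.998 g/mol = 0.18411 mol.
From the equation the NaOH:FeCl3 mole ratio is 3:1, so n(FeCl3) = 0.18411 × 1/3 = 0.061370 mol.
Mass of FeCl3 = 0.061370 mol × 162.20 g/mol = 9.9542 g.
Converting to kg: 9.9542 g = 0.009954 kg.

0.009954 kg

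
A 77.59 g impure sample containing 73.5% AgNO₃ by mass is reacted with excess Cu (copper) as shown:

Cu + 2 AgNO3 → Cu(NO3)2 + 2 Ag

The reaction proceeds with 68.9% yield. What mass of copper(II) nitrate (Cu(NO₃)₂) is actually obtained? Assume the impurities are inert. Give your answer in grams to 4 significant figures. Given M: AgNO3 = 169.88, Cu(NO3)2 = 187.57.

Pure AgNO3 available = 77.59 g × 0.735 = 57.029 g.
n(AgNO3) = 57.029 g / 169.88 g/mol = 0.33570 mol.
From the equation the AgNO3:Cu(NO3)2 mole ratio is 2:1, so n(Cu(NO3)2) = 0.33570 × 1/2 = 0.16785 mol.
Mass of Cu(NO3)2 = 0.16785 mol × 187.57 g/mol = 31.484 g.
Actual mass collected = 31.484 g × 0.689 = 21.692 g.

21.69 g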